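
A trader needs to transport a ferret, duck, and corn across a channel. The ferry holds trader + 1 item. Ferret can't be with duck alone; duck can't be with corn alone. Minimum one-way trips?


1. trader+duck → 2. trader ← 3. trader+ferret → 4. trader+duck ← 5. trader+corn → 6. trader ← 7. trader+duck →
Minimum trips = 7

7


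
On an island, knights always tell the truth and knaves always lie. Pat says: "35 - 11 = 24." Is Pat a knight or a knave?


Statement: "35 - 11 = 24."
Actual: 35 - 11 = 24
Claimed: 24
Statement is TRUE → Pat tells the truth → Knight

Knight


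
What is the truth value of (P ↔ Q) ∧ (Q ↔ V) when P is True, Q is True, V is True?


P = True, Q = True, V = True
Step 1: P ↔ Q is true when P and Q have the same value. Result: True
Step 2: Q ↔ V is true when Q and V have the same value. Result: True
Step 3: True ∧ True = True

True


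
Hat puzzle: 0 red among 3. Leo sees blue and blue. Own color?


Total red = 0, seen red = 0
Own red = 0 - 0 = 0
Leo's hat is blue.

blue


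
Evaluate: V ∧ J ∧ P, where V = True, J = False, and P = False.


V = True, J = False, P = False
Step 1: V ∧ J = True AND False = False
Step 2: (False) ∧ P = (False) AND False = False
AND is true only when ALL operands are true.

False


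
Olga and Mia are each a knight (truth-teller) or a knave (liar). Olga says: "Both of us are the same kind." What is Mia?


Olga says: "Both of us are the same kind."
Case 1: Olga is a Knight (truth-teller)
  Statement is true → they ARE the same → Mia is also a Knight
Case 2: Olga is a Knave (liar)
  Statement is false → they are NOT the same → Mia is a Knight
In both cases, Mia is a Knight.

Knight


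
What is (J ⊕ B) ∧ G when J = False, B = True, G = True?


J = False, B = True, G = True
Step 1: J ⊕ B = False XOR True = True
Step 2: True ∧ G = True AND True = True
XOR true when exactly one of J,B is true; then AND with G.

True


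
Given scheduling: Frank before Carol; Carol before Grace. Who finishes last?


Constraints: Frank before Carol; Carol before Grace
The last task can have nothing scheduled after it, so it must never appear on the left of a 'before'.
Tasks appearing before some other task: Frank, Carol.
The only task not in that list is Grace → it is last.

Grace


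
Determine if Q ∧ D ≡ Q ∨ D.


Expression 1: Q ∧ D
Expression 2: Q ∨ D
Truth table (Q D | Expr1 Expr2):
  T T |   T     T
  T F |   F     T   ← differ
  F T |   F     T   ← differ
  F F |   F     F
Counterexample: Q=T, D=F gives Expr1 = F but Expr2 = T, so the expressions are NOT logically equivalent.

No


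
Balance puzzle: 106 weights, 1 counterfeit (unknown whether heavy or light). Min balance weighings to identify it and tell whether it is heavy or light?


Let n = 106. 212 possibilities (n weights × lighter/heavier); each weighing has 3 outcomes.
Bound for k weighings: say the first weighing puts j weights on each pan. If it tips, the 2j weighed weights remain suspects (each with a known direction) and k-1 weighings give 3^(k-1) outcomes; 3^(k-1) is odd, so 2j ≤ 3^(k-1) - 1. If it balances, the n - 2j unweighed weights remain with direction unknown: 2(n - 2j) ≤ 3^(k-1) - 1 by the same parity argument. Adding, n ≤ (3^(k-1) - 1) + (3^(k-1) - 1)/2 = (3^k - 3)/2, and the classical three-group strategy achieves this (3 weights in 2 weighings, 12 in 3, 39 in 4, 120 in 5).
So we need the smallest k with (3^k - 3)/2 ≥ 106.
k = 4: (3^4 - 3)/2 = 39 < 106 ✗
k = 5: (3^5 - 3)/2 = 120 ≥ 106 ✓

5


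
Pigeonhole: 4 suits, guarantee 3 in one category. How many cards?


Pigeonhole: to guarantee k in one of n categories, need (k-1)×n + 1.
k = 3, n = 4
Minimum = (3-1) × 4 + 1 = 2 × 4 + 1

9


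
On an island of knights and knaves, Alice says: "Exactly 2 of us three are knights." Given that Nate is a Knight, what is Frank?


Alice claims exactly 2 knights among Alice, Nate, Frank.
Given: Nate is a Knight.

Case 1: Alice is a Knight (tells truth)
  Then exactly 2 of the three are knights.
  Counting Alice, Nate: 2 knight(s) so far. Need 0 more → Frank = Knave.
Case 2: Alice is a Knave (lies)
  Then the count is NOT 2.
  If Frank = Knight, count = 2 = 2 → claim would be true, contradicts lie.
  If Frank = Knave, count = 1 ≠ 2 → lie confirmed ✓

Frank is a Knave.

Knave


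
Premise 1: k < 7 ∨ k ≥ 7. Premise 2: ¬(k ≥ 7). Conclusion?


Disjunctive syllogism: P ∨ Q, ¬P ⊢ Q
Disjunction: k < 7 ∨ k ≥ 7
We know it is not the case that k ≥ 7.
By disjunctive syllogism, the other disjunct must be true.

k < 7


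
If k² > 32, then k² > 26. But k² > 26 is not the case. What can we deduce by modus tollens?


Modus tollens: P → Q, ¬Q ⊢ ¬P
P: k² > 32
Q: k² > 26
We have P → Q and Q is false.
By modus tollens, P must be false.

It is not the case that k² > 32


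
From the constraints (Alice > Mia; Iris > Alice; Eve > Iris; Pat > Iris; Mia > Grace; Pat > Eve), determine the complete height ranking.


Constraints: Alice > Mia; Iris > Alice; Eve > Iris; Pat > Iris; Mia > Grace; Pat > Eve
Method: at each step, the next-highest is the one remaining person who never appears on the smaller side of a constraint between remaining people.
  Step 1: remaining {Mia, Pat, Grace, Iris, Alice, Eve}; on the smaller side: {Mia, Grace, Iris, Alice, Eve} → Pat is next (Pat > Iris; Pat > Eve).
  Step 2: remaining {Mia, Grace, Iris, Alice, Eve}; on the smaller side: {Mia, Grace, Iris, Alice} → Eve is next (Eve > Iris).
  Step 3: remaining {Mia, Grace, Iris, Alice}; on the smaller side: {Mia, Grace, Alice} → Iris is next (Iris > Alice).
  Step 4: remaining {Mia, Grace, Alice}; on the smaller side: {Mia, Grace} → Alice is next (Alice > Mia).
  Step 5: remaining {Mia, Grace}; on the smaller side: {Grace} → Mia is next (Mia > Grace).
  Step 6: only Grace remains → lowest.
Final ranking (highest to lowest):

Pat > Eve > Iris > Alice > Mia > Grace


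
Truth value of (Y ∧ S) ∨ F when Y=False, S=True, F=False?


Y = False, S = True, F = False
Expression: (Y ∧ S) ∨ F
Step 1: Y ∧ S = False AND True = False
Step 2: (False) ∨ F = False OR False = False

False


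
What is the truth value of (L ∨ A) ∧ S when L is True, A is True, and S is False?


L = True, A = True, S = False
Step 1: L ∨ A = True OR True = True
Step 2: True ∧ S = True AND False = False
OR is true when at least one operand is true; AND requires both.

False


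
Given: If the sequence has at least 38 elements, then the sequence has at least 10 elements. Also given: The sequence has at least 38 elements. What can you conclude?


Modus ponens: P → Q, P ⊢ Q
P: the sequence has at least 38 elements
Q: the sequence has at least 10 elements
We have P → Q and P is true.
By modus ponens, Q must be true.

The sequence has at least 10 elements


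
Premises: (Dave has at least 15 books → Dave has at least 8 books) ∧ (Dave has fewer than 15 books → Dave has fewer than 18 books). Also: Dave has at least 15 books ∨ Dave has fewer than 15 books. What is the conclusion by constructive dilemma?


Constructive dilemma: (P → Q) ∧ (R → S), P ∨ R ⊢ Q ∨ S
Premise 1: Dave has at least 15 books → Dave has at least 8 books
Premise 2: Dave has fewer than 15 books → Dave has fewer than 18 books
Premise 3: Dave has at least 15 books ∨ Dave has fewer than 15 books
Case 1: Assuming Dave has at least 15 books, then by Premise 1, Dave has at least 8 books.
Case 2: Assuming Dave has fewer than 15 books, then by Premise 2, Dave has fewer than 18 books.
Since one of Dave has at least 15 books or Dave has fewer than 15 books must hold, we get Dave has at least 8 books or Dave has fewer than 18 books.

Dave has at least 8 books or Dave has fewer than 18 books.


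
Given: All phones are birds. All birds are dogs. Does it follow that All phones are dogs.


Premise 1: All phones are birds.
Premise 2: All birds are dogs.
Conclusion: All phones are dogs.
Barbara syllogism (AAA-1): All A are B, All B are C → All A are C.
Middle term (birds) distributed in premise 2.

Valid


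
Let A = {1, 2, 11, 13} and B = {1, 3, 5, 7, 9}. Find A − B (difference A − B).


A = {1, 2, 11, 13}
B = {1, 3, 5, 7, 9}
Operation: difference A − B
In A but not B: 2, 11, 13

{2, 11, 13}


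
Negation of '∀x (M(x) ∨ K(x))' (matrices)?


Original: ∀x (M(x) ∨ K(x))
Rule: ¬∀→∃, ¬∃→∀, negate predicate.
Negation: ∃x (¬M(x) ∧ ¬K(x))

∃x (¬M(x) ∧ ¬K(x))


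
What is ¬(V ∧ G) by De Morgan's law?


De Morgan's law: ¬(P ∧ Q) ≡ ¬P ∨ ¬Q
¬(V ∧ G) = ¬V ∨ ¬G

¬V ∨ ¬G


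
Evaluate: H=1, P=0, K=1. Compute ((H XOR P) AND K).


H XOR P = 1^0 = 1
1 AND 1 = 1

1


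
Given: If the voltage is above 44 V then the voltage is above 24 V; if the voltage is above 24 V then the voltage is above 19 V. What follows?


Hypothetical syllogism: P → Q, Q → R ⊢ P → R
Premise 1: the voltage is above 44 V → the voltage is above 24 V
Premise 2: the voltage is above 24 V → the voltage is above 19 V
Chain the implications: the middle term (the voltage is above 24 V) links the two.
Conclusion: If the voltage is above 44 V, then the voltage is above 19 V.

If the voltage is above 44 V, then the voltage is above 19 V.


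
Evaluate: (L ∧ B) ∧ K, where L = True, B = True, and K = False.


L = True, B = True, K = False
Step 1: L ∧ B = True AND True = True
Step 2: True ∧ K = True AND False = False
AND is true only when ALL operands are true.

False


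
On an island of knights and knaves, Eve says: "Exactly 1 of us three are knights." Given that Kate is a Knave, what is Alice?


Eve claims exactly 1 knights among Eve, Kate, Alice.
Given: Kate is a Knave.

Case 1: Eve is a Knight (tells truth)
  Then exactly 1 of the three are knights.
  Counting Eve, Kate: 1 knight(s) so far. Need 0 more → Alice = Knave.
Case 2: Eve is a Knave (lies)
  Then the count is NOT 1.
  If Alice = Knight, count = 1 = 1 → claim would be true, contradicts lie.
  If Alice = Knave, count = 0 ≠ 1 → lie confirmed ✓

Alice is a Knave.

Knave


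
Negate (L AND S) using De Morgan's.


De Morgan's law: ¬(P ∧ Q) ≡ ¬P ∨ ¬Q
¬(L ∧ S) = ¬L ∨ ¬S

¬L ∨ ¬S


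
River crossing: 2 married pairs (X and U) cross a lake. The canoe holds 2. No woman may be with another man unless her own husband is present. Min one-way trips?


Label couples X and U.
1. WX+WU → (far: WX,WU; near: HX,HU)
2. WX ←   (far: WU; near: HX,HU,WX)
3. HX+HU → (far: HX,HU,WU; near: WX)
4. HX ←   (far: HU,WU; near: HX,WX)  — HX returns, since WX is alone on near bank
5. HX+WX → (far: all four; near: empty)
Every state respects the constraint.
Minimum trips = 5

5


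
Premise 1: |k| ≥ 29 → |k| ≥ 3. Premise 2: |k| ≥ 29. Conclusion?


Modus ponens: P → Q, P ⊢ Q
P: |k| ≥ 29
Q: |k| ≥ 3
We have P → Q and P is true.
By modus ponens, Q must be true.

|k| ≥ 3


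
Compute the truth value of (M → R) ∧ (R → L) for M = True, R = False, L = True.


M = True, R = False, L = True
Step 1: M → R is false only when M=True and R=False. Result: False
Step 2: R → L is false only when R=True and L=False. Result: True
Step 3: False ∧ True = False

False


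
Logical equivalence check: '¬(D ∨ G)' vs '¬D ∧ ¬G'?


Expression 1: ¬(D ∨ G)
Expression 2: ¬D ∧ ¬G
Truth table (D G | Expr1 Expr2):
  T T |   F     F
  T F |   F     F
  F T |   F     F
  F F |   T     T
All 4 rows agree, so the expressions are logically equivalent.

Yes


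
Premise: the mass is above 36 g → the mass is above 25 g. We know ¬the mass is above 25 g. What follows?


Modus tollens: P → Q, ¬Q ⊢ ¬P
P: the mass is above 36 g
Q: the mass is above 25 g
We have P → Q and Q is false.
By modus tollens, P must be false.

It is not the case that the mass is above 36 g


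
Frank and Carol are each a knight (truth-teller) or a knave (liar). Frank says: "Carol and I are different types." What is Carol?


Frank says: "Carol and I are different types."
Case 1: Frank is a Knight (truth-teller)
  Statement is true → they ARE different → Carol is a Knave
Case 2: Frank is a Knave (liar)
  Statement is false → they are NOT different → Carol is a Knave
In both cases, Carol is a Knave.

Knave


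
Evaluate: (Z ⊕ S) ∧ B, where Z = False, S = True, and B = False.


Z = False, S = True, B = False
Step 1: Z ⊕ S = False XOR True = True
Step 2: True ∧ B = True AND False = False
XOR true when exactly one of Z,S is true; then AND with B.

False


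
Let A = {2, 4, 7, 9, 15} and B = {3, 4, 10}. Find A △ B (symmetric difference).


A = {2, 4, 7, 9, 15}
B = {3, 4, 10}
Operation: symmetric difference
In A only: [2, 7, 9, 15], in B only: [3, 10]

{2, 3, 7, 9, 10, 15}


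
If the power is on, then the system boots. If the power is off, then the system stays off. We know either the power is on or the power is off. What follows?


Constructive dilemma: (P → Q) ∧ (R → S), P ∨ R ⊢ Q ∨ S
Premise 1: the power is on → the system boots
Premise 2: the power is off → the system stays off
Premise 3: the power is on ∨ the power is off
Case 1: Assuming the power is on, then by Premise 1, the system boots.
Case 2: Assuming the power is off, then by Premise 2, the system stays off.
Since one of the power is on or the power is off must hold, we get the system boots or the system stays off.

The system boots or the system stays off.


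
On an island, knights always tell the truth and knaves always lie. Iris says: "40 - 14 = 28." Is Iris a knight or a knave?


Statement: "40 - 14 = 28."
Actual: 40 - 14 = 26
Claimed: 28
Statement is FALSE → Iris lies → Knave

Knave


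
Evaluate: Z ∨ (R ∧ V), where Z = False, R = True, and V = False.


Z = False, R = True, V = False
Step 1: R ∧ V = True AND False = False
Step 2: Z ∨ False = False OR False = False
AND evaluated first (higher precedence); then OR applied.

False


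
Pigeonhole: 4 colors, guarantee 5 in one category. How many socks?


Pigeonhole: to guarantee k in one of n categories, need (k-1)×n + 1.
k = 5, n = 4
Minimum = (5-1) × 4 + 1 = 4 × 4 + 1

17


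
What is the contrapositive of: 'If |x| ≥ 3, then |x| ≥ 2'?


Original: If |x| ≥ 3, then |x| ≥ 2
Contrapositive: If ¬Q, then ¬P
Negate Q: not (|x| ≥ 2)
Negate P: not (|x| ≥ 3)

If not (|x| ≥ 2), then not (|x| ≥ 3).


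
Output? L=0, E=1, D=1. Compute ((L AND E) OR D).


L AND E = 0&1 = 0
0 OR 1 = 1

1


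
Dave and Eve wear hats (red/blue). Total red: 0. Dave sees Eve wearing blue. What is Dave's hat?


Total red = 0, Eve = blue
Red accounted for: 0
Remaining for Dave: 0
Dave's hat is blue.

blue


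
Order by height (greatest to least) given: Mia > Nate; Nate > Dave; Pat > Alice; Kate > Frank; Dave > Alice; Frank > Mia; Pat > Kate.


Constraints: Mia > Nate; Nate > Dave; Pat > Alice; Kate > Frank; Dave > Alice; Frank > Mia; Pat > Kate
Method: at each step, the next-highest is the one remaining person who never appears on the smaller side of a constraint between remaining people.
  Step 1: remaining {Pat, Kate, Mia, Dave, Alice, Nate, Frank}; on the smaller side: {Kate, Mia, Dave, Alice, Nate, Frank} → Pat is next (Pat > Alice; Pat > Kate).
  Step 2: remaining {Kate, Mia, Dave, Alice, Nate, Frank}; on the smaller side: {Mia, Dave, Alice, Nate, Frank} → Kate is next (Kate > Frank).
  Step 3: remaining {Mia, Dave, Alice, Nate, Frank}; on the smaller side: {Mia, Dave, Alice, Nate} → Frank is next (Frank > Mia).
  Step 4: remaining {Mia, Dave, Alice, Nate}; on the smaller side: {Dave, Alice, Nate} → Mia is next (Mia > Nate).
  Step 5: remaining {Dave, Alice, Nate}; on the smaller side: {Dave, Alice} → Nate is next (Nate > Dave).
  Step 6: remaining {Dave, Alice}; on the smaller side: {Alice} → Dave is next (Dave > Alice).
  Step 7: only Alice remains → lowest.
Final ranking (highest to lowest):

Pat > Kate > Frank > Mia > Nate > Dave > Alice


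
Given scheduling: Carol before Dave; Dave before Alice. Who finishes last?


Constraints: Carol before Dave; Dave before Alice
The last task can have nothing scheduled after it, so it must never appear on the left of a 'before'.
Tasks appearing before some other task: Carol, Dave.
The only task not in that list is Alice → it is last.

Alice


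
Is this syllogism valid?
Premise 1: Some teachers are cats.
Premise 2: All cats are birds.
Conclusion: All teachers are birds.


Premise 1: Some teachers are cats.
Premise 2: All cats are birds.
Conclusion: All teachers are birds.
Fallacy: illicit minor. The minor term (teachers) is distributed in the conclusion ('All teachers ...') but undistributed in its premise ('Some teachers are cats' doesn't cover all teachers).
Only 'Some teachers are birds' follows, not 'All'.

Invalid


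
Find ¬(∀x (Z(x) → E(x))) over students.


Original: ∀x (Z(x) → E(x))
Rule: ¬∀→∃, ¬∃→∀, negate predicate.
Negation: ∃x (Z(x) ∧ ¬E(x))

∃x (Z(x) ∧ ¬E(x))


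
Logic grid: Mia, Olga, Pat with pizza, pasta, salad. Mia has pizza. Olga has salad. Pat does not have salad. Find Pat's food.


From clues:
  Mia → pizza
  Olga → salad
By elimination, Pat gets the remaining.

pasta


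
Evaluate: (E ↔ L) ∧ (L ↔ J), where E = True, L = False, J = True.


E = True, L = False, J = True
Step 1: E ↔ L is true when E and L have the same value. Result: False
Step 2: L ↔ J is true when L and J have the same value. Result: False
Step 3: False ∧ False = False

False


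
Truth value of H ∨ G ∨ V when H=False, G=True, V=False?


H = False, G = True, V = False
Expression: H ∨ G ∨ V
Step 1: H ∨ G = False OR True = True
Step 2: (True) ∨ V = True OR False = True

True


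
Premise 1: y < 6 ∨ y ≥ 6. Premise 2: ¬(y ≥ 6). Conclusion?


Disjunctive syllogism: P ∨ Q, ¬P ⊢ Q
Disjunction: y < 6 ∨ y ≥ 6
We know it is not the case that y ≥ 6.
By disjunctive syllogism, the other disjunct must be true.

y < 6


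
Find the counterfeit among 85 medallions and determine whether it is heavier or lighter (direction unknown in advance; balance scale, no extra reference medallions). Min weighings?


Let n = 85. 170 possibilities (n medallions × lighter/heavier); each weighing has 3 outcomes.
Bound for k weighings: say the first weighing puts j medallions on each pan. If it tips, the 2j weighed medallions remain suspects (each with a known direction) and k-1 weighings give 3^(k-1) outcomes; 3^(k-1) is odd, so 2j ≤ 3^(k-1) - 1. If it balances, the n - 2j unweighed medallions remain with direction unknown: 2(n - 2j) ≤ 3^(k-1) - 1 by the same parity argument. Adding, n ≤ (3^(k-1) - 1) + (3^(k-1) - 1)/2 = (3^k - 3)/2, and the classical three-group strategy achieves this (3 medallions in 2 weighings, 12 in 3, 39 in 4, 120 in 5).
So we need the smallest k with (3^k - 3)/2 ≥ 85.
k = 4: (3^4 - 3)/2 = 39 < 85 ✗
k = 5: (3^5 - 3)/2 = 120 ≥ 85 ✓

5


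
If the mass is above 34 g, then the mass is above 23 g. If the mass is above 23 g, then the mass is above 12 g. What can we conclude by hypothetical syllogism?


Hypothetical syllogism: P → Q, Q → R ⊢ P → R
Premise 1: the mass is above 34 g → the mass is above 23 g
Premise 2: the mass is above 23 g → the mass is above 12 g
Chain the implications: the middle term (the mass is above 23 g) links the two.
Conclusion: If the mass is above 34 g, then the mass is above 12 g.

If the mass is above 34 g, then the mass is above 12 g.


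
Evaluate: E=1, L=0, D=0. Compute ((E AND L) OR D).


E AND L = 1&0 = 0
0 OR 0 = 0

0


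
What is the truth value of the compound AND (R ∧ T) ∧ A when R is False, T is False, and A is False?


R = False, T = False, A = False
Step 1: R ∧ T = False AND False = False
Step 2: False ∧ A = False AND False = False
AND is true only when ALL operands are true.

False


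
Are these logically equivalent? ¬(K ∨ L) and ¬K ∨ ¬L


Expression 1: ¬(K ∨ L)
Expression 2: ¬K ∨ ¬L
Truth table (K L | Expr1 Expr2):
  T T |   F     F
  T F |   F     T   ← differ
  F T |   F     T   ← differ
  F F |   T     T
Counterexample: K=T, L=F gives Expr1 = F but Expr2 = T, so the expressions are NOT logically equivalent.

No


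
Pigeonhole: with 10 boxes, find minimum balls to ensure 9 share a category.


Pigeonhole: to guarantee k in one of n categories, need (k-1)×n + 1.
k = 9, n = 10
Minimum = (9-1) × 10 + 1 = 8 × 10 + 1

81


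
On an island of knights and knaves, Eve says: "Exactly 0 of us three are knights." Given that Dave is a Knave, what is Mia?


Eve claims exactly 0 knights among Eve, Dave, Mia.
Given: Dave is a Knave.

Case 1: Eve is a Knight (tells truth)
  Then exactly 0 of the three are knights.
  Counting Eve, Dave: 1 knight(s) so far. Need -1 more → impossible.
Case 2: Eve is a Knave (lies)
  Then the count is NOT 0.
  If Mia = Knave, count = 0 = 0 → claim would be true, contradicts lie.
  If Mia = Knight, count = 1 ≠ 0 → lie confirmed ✓

Mia is a Knight.

Knight


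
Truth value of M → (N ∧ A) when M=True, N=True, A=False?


M = True, N = True, A = False
Expression: M → (N ∧ A)
Step 1: N ∧ A = True AND False = False
Step 2: M → (False) = True → False = False

False


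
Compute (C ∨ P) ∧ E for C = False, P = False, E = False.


C = False, P = False, E = False
Step 1: C ∨ P = False OR False = False
Step 2: False ∧ E = False AND False = False
OR is true when at least one operand is true; AND requires both.

False


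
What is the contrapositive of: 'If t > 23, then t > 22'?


Original: If t > 23, then t > 22
Contrapositive: If ¬Q, then ¬P
Negate Q: not (t > 22)
Negate P: not (t > 23)

If not (t > 22), then not (t > 23).


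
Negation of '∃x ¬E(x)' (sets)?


Original: ∃x ¬E(x)
Rule: ¬∀→∃, ¬∃→∀, negate predicate.
Negation: ∀x E(x)

∀x E(x)


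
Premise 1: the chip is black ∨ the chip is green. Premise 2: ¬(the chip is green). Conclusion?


Disjunctive syllogism: P ∨ Q, ¬P ⊢ Q
Disjunction: the chip is black ∨ the chip is green
We know it is not the case that the chip is green.
By disjunctive syllogism, the other disjunct must be true.

The chip is black


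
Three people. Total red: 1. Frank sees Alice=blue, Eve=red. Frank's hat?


Total red = 1, seen red = 1
Own red = 1 - 1 = 0
Frank's hat is blue.

blue


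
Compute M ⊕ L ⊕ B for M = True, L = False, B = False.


M = True, L = False, B = False
Step 1: M ⊕ L = True XOR False = True
Step 2: True ⊕ B = True XOR False = True
XOR is true when an odd number of operands are true.

True


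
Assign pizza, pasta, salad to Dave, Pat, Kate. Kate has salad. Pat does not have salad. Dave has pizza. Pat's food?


From clues:
  Kate → salad
  Dave → pizza
By elimination, Pat gets the remaining.

pasta


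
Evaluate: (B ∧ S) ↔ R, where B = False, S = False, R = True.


B = False, S = False, R = True
Step 1: B ∧ S = False AND False = False
Step 2: (False) ↔ R: true when both sides have same truth value.
Result: False ↔ True = False

False


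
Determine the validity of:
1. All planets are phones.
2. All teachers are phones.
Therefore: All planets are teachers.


Premise 1: All planets are phones.
Premise 2: All teachers are phones.
Conclusion: All planets are teachers.
Fallacy: undistributed middle. phones is predicate in both.
Counterexample: planets and teachers could be disjoint subsets of phones.

Invalid


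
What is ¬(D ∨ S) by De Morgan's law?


De Morgan's law: ¬(P ∨ Q) ≡ ¬P ∧ ¬Q
¬(D ∨ S) = ¬D ∧ ¬S

¬D ∧ ¬S


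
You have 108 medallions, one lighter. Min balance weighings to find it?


Each weighing has 3 outcomes (left heavy / balance / right heavy), so k weighings distinguish at most 3^k cases; splitting into three near-equal groups achieves this.
Need 3^k ≥ 108: 3^4 = 81 < 108 ≤ 3^5 = 243
k = ⌈log₃(108)⌉ = 5

5


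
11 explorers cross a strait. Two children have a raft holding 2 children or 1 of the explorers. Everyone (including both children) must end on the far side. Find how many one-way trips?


Per crossing of one of the explorers: children→, one←, one of the explorers→, one← = 4 trips
11 × 4 = 44, + 1 final children→ = 45
Minimum trips = 45

45


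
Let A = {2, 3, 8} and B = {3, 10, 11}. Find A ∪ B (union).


A = {2, 3, 8}
B = {3, 10, 11}
Operation: union
All elements combined: 2, 3, 8, 10, 11

{2, 3, 8, 10, 11}


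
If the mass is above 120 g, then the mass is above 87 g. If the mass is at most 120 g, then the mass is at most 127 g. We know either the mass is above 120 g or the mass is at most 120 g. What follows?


Constructive dilemma: (P → Q) ∧ (R → S), P ∨ R ⊢ Q ∨ S
Premise 1: the mass is above 120 g → the mass is above 87 g
Premise 2: the mass is at most 120 g → the mass is at most 127 g
Premise 3: the mass is above 120 g ∨ the mass is at most 120 g
Case 1: Assuming the mass is above 120 g, then by Premise 1, the mass is above 87 g.
Case 2: Assuming the mass is at most 120 g, then by Premise 2, the mass is at most 127 g.
Since one of the mass is above 120 g or the mass is at most 120 g must hold, we get the mass is above 87 g or the mass is at most 127 g.

The mass is above 87 g or the mass is at most 127 g.


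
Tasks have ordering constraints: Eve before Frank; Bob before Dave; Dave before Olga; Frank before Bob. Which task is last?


Constraints: Eve before Frank; Bob before Dave; Dave before Olga; Frank before Bob
The last task can have nothing scheduled after it, so it must never appear on the left of a 'before'.
Tasks appearing before some other task: Eve, Bob, Dave, Frank.
The only task not in that list is Olga → it is last.

Olga


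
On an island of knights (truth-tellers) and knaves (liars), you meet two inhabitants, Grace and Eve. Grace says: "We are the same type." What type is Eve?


Grace says: "We are the same type."
Case 1: Grace is a Knight (truth-teller)
  Statement is true → they ARE the same → Eve is also a Knight
Case 2: Grace is a Knave (liar)
  Statement is false → they are NOT the same → Eve is a Knight
In both cases, Eve is a Knight.

Knight


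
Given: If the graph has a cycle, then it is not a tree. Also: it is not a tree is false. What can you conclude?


Modus tollens: P → Q, ¬Q ⊢ ¬P
P: the graph has a cycle
Q: it is not a tree
We have P → Q and Q is false.
By modus tollens, P must be false.

It is not the case that the graph has a cycle


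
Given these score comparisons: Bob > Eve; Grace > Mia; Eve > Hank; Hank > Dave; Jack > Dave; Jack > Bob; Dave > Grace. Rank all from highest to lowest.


Constraints: Bob > Eve; Grace > Mia; Eve > Hank; Hank > Dave; Jack > Dave; Jack > Bob; Dave > Grace
Method: at each step, the next-highest is the one remaining person who never appears on the smaller side of a constraint between remaining people.
  Step 1: remaining {Dave, Grace, Hank, Jack, Bob, Eve, Mia}; on the smaller side: {Dave, Grace, Hank, Bob, Eve, Mia} → Jack is next (Jack > Dave; Jack > Bob).
  Step 2: remaining {Dave, Grace, Hank, Bob, Eve, Mia}; on the smaller side: {Dave, Grace, Hank, Eve, Mia} → Bob is next (Bob > Eve).
  Step 3: remaining {Dave, Grace, Hank, Eve, Mia}; on the smaller side: {Dave, Grace, Hank, Mia} → Eve is next (Eve > Hank).
  Step 4: remaining {Dave, Grace, Hank, Mia}; on the smaller side: {Dave, Grace, Mia} → Hank is next (Hank > Dave).
  Step 5: remaining {Dave, Grace, Mia}; on the smaller side: {Grace, Mia} → Dave is next (Dave > Grace).
  Step 6: remaining {Grace, Mia}; on the smaller side: {Mia} → Grace is next (Grace > Mia).
  Step 7: only Mia remains → lowest.
Final ranking (highest to lowest):

Jack > Bob > Eve > Hank > Dave > Grace > Mia


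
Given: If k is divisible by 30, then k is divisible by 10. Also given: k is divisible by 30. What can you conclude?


Modus ponens: P → Q, P ⊢ Q
P: k is divisible by 30
Q: k is divisible by 10
We have P → Q and P is true.
By modus ponens, Q must be true.

k is divisible by 10


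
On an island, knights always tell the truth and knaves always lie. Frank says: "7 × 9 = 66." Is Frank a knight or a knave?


Statement: "7 × 9 = 66."
Actual: 7 × 9 = 63
Claimed: 66
Statement is FALSE → Frank lies → Knave

Knave


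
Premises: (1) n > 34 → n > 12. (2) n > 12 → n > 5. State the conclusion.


Hypothetical syllogism: P → Q, Q → R ⊢ P → R
Premise 1: n > 34 → n > 12
Premise 2: n > 12 → n > 5
Chain the implications: the middle term (n > 12) links the two.
Conclusion: If n > 34, then n > 5.

If n > 34, then n > 5.


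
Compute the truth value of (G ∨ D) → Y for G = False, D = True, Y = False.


G = False, D = True, Y = False
Step 1: G ∨ D = False OR True = True
Step 2: (True) → Y: false only when antecedent=True and Y=False.
Result: False

False


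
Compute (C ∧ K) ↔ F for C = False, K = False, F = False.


C = False, K = False, F = False
Step 1: C ∧ K = False AND False = False
Step 2: (False) ↔ F: true when both sides have same truth value.
Result: False ↔ False = True

True


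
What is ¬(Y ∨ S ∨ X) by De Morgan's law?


De Morgan's law: ¬(P ∨ Q ∨ R) ≡ ¬P ∧ ¬Q ∧ ¬R
¬(Y ∨ S ∨ X) = ¬Y ∧ ¬S ∧ ¬X

¬Y ∧ ¬S ∧ ¬X


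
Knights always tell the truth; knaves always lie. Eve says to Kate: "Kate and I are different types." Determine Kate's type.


Eve says: "Kate and I are different types."
Case 1: Eve is a Knight (truth-teller)
  Statement is true → they ARE different → Kate is a Knave
Case 2: Eve is a Knave (liar)
  Statement is false → they are NOT different → Kate is a Knave
In both cases, Kate is a Knave.

Knave


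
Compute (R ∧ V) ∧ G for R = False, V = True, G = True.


R = False, V = True, G = True
Step 1: R ∧ V = False AND True = False
Step 2: False ∧ G = False AND True = False
AND is true only when ALL operands are true.

False


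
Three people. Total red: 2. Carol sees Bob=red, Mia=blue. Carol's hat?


Total red = 2, seen red = 1
Own red = 2 - 1 = 1
Carol's hat is red.

red


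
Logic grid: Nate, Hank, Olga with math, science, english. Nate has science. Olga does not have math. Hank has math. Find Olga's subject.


From clues:
  Hank → math
  Nate → science
By elimination, Olga gets the remaining.

english


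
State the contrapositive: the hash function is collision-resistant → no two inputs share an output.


Original: If the hash function is collision-resistant, then no two inputs share an output
Contrapositive: If ¬Q, then ¬P
Negate Q: not (no two inputs share an output)
Negate P: not (the hash function is collision-resistant)

If not (no two inputs share an output), then not (the hash function is collision-resistant).


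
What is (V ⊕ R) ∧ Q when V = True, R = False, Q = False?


V = True, R = False, Q = False
Step 1: V ⊕ R = True XOR False = True
Step 2: True ∧ Q = True AND False = False
XOR true when exactly one of V,R is true; then AND with Q.

False


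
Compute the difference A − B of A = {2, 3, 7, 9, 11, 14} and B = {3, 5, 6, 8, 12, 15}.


A = {2, 3, 7, 9, 11, 14}
B = {3, 5, 6, 8, 12, 15}
Operation: difference A − B
In A but not B: 2, 7, 9, 11, 14

{2, 7, 9, 11, 14}


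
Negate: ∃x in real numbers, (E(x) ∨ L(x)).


Original: ∃x (E(x) ∨ L(x))
Rule: ¬∀→∃, ¬∃→∀, negate predicate.
Negation: ∀x (¬E(x) ∧ ¬L(x))

∀x (¬E(x) ∧ ¬L(x))


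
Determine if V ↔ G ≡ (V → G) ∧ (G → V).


Expression 1: V ↔ G
Expression 2: (V → G) ∧ (G → V)
Truth table (V G | Expr1 Expr2):
  T T |   T     T
  T F |   F     F
  F T |   F     F
  F F |   T     T
All 4 rows agree, so the expressions are logically equivalent.

Yes


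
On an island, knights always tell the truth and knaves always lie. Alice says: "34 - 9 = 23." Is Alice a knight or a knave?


Statement: "34 - 9 = 23."
Actual: 34 - 9 = 25
Claimed: 23
Statement is FALSE → Alice lies → Knave

Knave


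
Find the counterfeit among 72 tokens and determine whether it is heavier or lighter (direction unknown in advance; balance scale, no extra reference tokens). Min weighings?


Let n = 72. 144 possibilities (n tokens × lighter/heavier); each weighing has 3 outcomes.
Bound for k weighings: say the first weighing puts j tokens on each pan. If it tips, the 2j weighed tokens remain suspects (each with a known direction) and k-1 weighings give 3^(k-1) outcomes; 3^(k-1) is odd, so 2j ≤ 3^(k-1) - 1. If it balances, the n - 2j unweighed tokens remain with direction unknown: 2(n - 2j) ≤ 3^(k-1) - 1 by the same parity argument. Adding, n ≤ (3^(k-1) - 1) + (3^(k-1) - 1)/2 = (3^k - 3)/2, and the classical three-group strategy achieves this (3 tokens in 2 weighings, 12 in 3, 39 in 4, 120 in 5).
So we need the smallest k with (3^k - 3)/2 ≥ 72.
k = 4: (3^4 - 3)/2 = 39 < 72 ✗
k = 5: (3^5 - 3)/2 = 120 ≥ 72 ✓

5


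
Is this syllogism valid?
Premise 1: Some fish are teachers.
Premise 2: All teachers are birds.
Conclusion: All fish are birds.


Premise 1: Some fish are teachers.
Premise 2: All teachers are birds.
Conclusion: All fish are birds.
Fallacy: illicit minor. The minor term (fish) is distributed in the conclusion ('All fish ...') but undistributed in its premise ('Some fish are teachers' doesn't cover all fish).
Only 'Some fish are birds' follows, not 'All'.

Invalid


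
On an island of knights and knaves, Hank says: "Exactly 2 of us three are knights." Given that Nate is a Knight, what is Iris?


Hank claims exactly 2 knights among Hank, Nate, Iris.
Given: Nate is a Knight.

Case 1: Hank is a Knight (tells truth)
  Then exactly 2 of the three are knights.
  Counting Hank, Nate: 2 knight(s) so far. Need 0 more → Iris = Knave.
Case 2: Hank is a Knave (lies)
  Then the count is NOT 2.
  If Iris = Knight, count = 2 = 2 → claim would be true, contradicts lie.
  If Iris = Knave, count = 1 ≠ 2 → lie confirmed ✓

Iris is a Knave.

Knave


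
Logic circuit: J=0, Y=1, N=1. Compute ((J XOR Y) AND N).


J XOR Y = 0^1 = 1
1 AND 1 = 1

1


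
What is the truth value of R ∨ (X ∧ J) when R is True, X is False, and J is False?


R = True, X = False, J = False
Step 1: X ∧ J = False AND False = False
Step 2: R ∨ False = True OR False = True
AND evaluated first (higher precedence); then OR applied.

True


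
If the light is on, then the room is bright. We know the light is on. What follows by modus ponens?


Modus ponens: P → Q, P ⊢ Q
P: the light is on
Q: the room is bright
We have P → Q and P is true.
By modus ponens, Q must be true.

The room is bright


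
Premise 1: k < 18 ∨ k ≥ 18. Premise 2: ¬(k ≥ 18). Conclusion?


Disjunctive syllogism: P ∨ Q, ¬P ⊢ Q
Disjunction: k < 18 ∨ k ≥ 18
We know it is not the case that k ≥ 18.
By disjunctive syllogism, the other disjunct must be true.

k < 18


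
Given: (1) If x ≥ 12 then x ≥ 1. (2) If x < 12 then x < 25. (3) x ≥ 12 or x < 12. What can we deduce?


Constructive dilemma: (P → Q) ∧ (R → S), P ∨ R ⊢ Q ∨ S
Premise 1: x ≥ 12 → x ≥ 1
Premise 2: x < 12 → x < 25
Premise 3: x ≥ 12 ∨ x < 12
Case 1: Assuming x ≥ 12, then by Premise 1, x ≥ 1.
Case 2: Assuming x < 12, then by Premise 2, x < 25.
Since one of x ≥ 12 or x < 12 must hold, we get x ≥ 1 or x < 25.

x ≥ 1 or x < 25.


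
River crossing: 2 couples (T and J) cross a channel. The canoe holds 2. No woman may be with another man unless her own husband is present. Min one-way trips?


Label couples T and J.
1. WT+WJ → (far: WT,WJ; near: HT,HJ)
2. WT ←   (far: WJ; near: HT,HJ,WT)
3. HT+HJ → (far: HT,HJ,WJ; near: WT)
4. HT ←   (far: HJ,WJ; near: HT,WT)  — HT returns, since WT is alone on near bank
5. HT+WT → (far: all four; near: empty)
Every state respects the constraint.
Minimum trips = 5

5


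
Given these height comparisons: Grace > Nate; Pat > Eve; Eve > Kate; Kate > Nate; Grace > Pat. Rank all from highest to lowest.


Constraints: Grace > Nate; Pat > Eve; Eve > Kate; Kate > Nate; Grace > Pat
Method: at each step, the next-highest is the one remaining person who never appears on the smaller side of a constraint between remaining people.
  Step 1: remaining {Pat, Kate, Eve, Grace, Nate}; on the smaller side: {Pat, Kate, Eve, Nate} → Grace is next (Grace > Nate; Grace > Pat).
  Step 2: remaining {Pat, Kate, Eve, Nate}; on the smaller side: {Kate, Eve, Nate} → Pat is next (Pat > Eve).
  Step 3: remaining {Kate, Eve, Nate}; on the smaller side: {Kate, Nate} → Eve is next (Eve > Kate).
  Step 4: remaining {Kate, Nate}; on the smaller side: {Nate} → Kate is next (Kate > Nate).
  Step 5: only Nate remains → lowest.
Final ranking (highest to lowest):

Grace > Pat > Eve > Kate > Nate


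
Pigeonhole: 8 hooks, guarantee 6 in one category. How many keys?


Pigeonhole: to guarantee k in one of n categories, need (k-1)×n + 1.
k = 6, n = 8
Minimum = (6-1) × 8 + 1 = 5 × 8 + 1

41


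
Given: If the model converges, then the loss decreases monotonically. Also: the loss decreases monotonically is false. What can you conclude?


Modus tollens: P → Q, ¬Q ⊢ ¬P
P: the model converges
Q: the loss decreases monotonically
We have P → Q and Q is false.
By modus tollens, P must be false.

It is not the case that the model converges


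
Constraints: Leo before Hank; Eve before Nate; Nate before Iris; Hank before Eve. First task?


Constraints: Leo before Hank; Eve before Nate; Nate before Iris; Hank before Eve
The first task can have nothing scheduled before it, so it must never appear on the right of a 'before'.
Tasks appearing after some 'before': Hank, Nate, Iris, Eve.
The only task not in that list is Leo → it is first.

Leo


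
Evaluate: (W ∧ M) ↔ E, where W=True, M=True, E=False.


W = True, M = True, E = False
Expression: (W ∧ M) ↔ E
Step 1: W ∧ M = True AND True = True
Step 2: (True) ↔ E = (True iff False) = False

False


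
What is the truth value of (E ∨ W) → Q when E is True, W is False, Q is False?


E = True, W = False, Q = False
Step 1: E ∨ W = True OR False = True
Step 2: (True) → Q: false only when antecedent=True and Q=False.
Result: False

False


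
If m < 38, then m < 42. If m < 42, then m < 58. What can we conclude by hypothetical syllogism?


Hypothetical syllogism: P → Q, Q → R ⊢ P → R
Premise 1: m < 38 → m < 42
Premise 2: m < 42 → m < 58
Chain the implications: the middle term (m < 42) links the two.
Conclusion: If m < 38, then m < 58.

If m < 38, then m < 58.


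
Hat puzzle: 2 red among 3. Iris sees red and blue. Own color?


Total red = 2, seen red = 1
Own red = 2 - 1 = 1
Iris's hat is red.

red


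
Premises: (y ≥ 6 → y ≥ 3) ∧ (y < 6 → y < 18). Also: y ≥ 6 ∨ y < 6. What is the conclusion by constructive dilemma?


Constructive dilemma: (P → Q) ∧ (R → S), P ∨ R ⊢ Q ∨ S
Premise 1: y ≥ 6 → y ≥ 3
Premise 2: y < 6 → y < 18
Premise 3: y ≥ 6 ∨ y < 6
Case 1: Assuming y ≥ 6, then by Premise 1, y ≥ 3.
Case 2: Assuming y < 6, then by Premise 2, y < 18.
Since one of y ≥ 6 or y < 6 must hold, we get y ≥ 3 or y < 18.

y ≥ 3 or y < 18.


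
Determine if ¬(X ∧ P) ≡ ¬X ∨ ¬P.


Expression 1: ¬(X ∧ P)
Expression 2: ¬X ∨ ¬P
Truth table (X P | Expr1 Expr2):
  T T |   F     F
  T F |   T     T
  F T |   T     T
  F F |   T     T
All 4 rows agree, so the expressions are logically equivalent.

Yes


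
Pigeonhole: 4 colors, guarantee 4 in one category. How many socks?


Pigeonhole: to guarantee k in one of n categories, need (k-1)×n + 1.
k = 4, n = 4
Minimum = (4-1) × 4 + 1 = 3 × 4 + 1

13


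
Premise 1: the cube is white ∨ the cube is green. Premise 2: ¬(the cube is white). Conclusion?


Disjunctive syllogism: P ∨ Q, ¬P ⊢ Q
Disjunction: the cube is white ∨ the cube is green
We know it is not the case that the cube is white.
By disjunctive syllogism, the other disjunct must be true.

The cube is green
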